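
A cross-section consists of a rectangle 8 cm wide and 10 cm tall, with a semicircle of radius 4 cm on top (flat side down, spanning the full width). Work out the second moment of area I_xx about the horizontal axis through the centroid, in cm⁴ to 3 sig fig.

I_xx ≈ 1550 cm⁴

Treat the section as a set of non-overlapping primitives; coordinates are from the bounding-box lower-left.
Rectangular body: 8 × 10, A = 80 cm², y = 5 cm, Ī = 666.67 cm⁴.
Semicircular cap: semicircle r = 4, A = 25.133 cm², y = 11.698 cm, Ī = 28.098 cm⁴.
Centroid: ȳ = ΣA·y / ΣA = 6.6011 cm.
Transfer each piece to the horizontal axis through the centroid using Ī + A·d² with d = y − 6.6011:
  rectangular body: d = -1.6011 cm → contributes +871.75 cm⁴
  semicircular cap: d = 5.0965 cm → contributes +680.91 cm⁴
Total I = 1552.7 cm⁴.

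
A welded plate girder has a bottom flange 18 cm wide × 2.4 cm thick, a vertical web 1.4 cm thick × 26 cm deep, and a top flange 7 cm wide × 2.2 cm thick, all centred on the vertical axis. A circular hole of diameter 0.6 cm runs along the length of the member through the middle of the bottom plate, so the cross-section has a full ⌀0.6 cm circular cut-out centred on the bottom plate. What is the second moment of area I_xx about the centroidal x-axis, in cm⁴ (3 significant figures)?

Break the section into simple shapes (no overlaps), measuring from the bottom-left corner of the bounding box.
Bottom plate: 18 × 2.4, A = 43.2 cm², y = 1.2 cm, Ī = 20.736 cm⁴.
Web plate: 1.4 × 26, A = 36.4 cm², y = 15.4 cm, Ī = 2050.5 cm⁴.
Top plate: 7 × 2.2, A = 15.4 cm², y = 29.5 cm, Ī = 6.2113 cm⁴.
Hole (subtracted): ⌀0.6, A = 0.28274 cm², y = 1.2 cm, Ī = 0.0063617 cm⁴.
Centroid: ȳ = ΣA·y / ΣA = 11.258 cm.
Transfer each piece to the centroidal x-axis using Ī + A·d² with d = y − 11.258:
  bottom plate: d = -10.058 cm → contributes +4391.3 cm⁴
  web plate: d = 4.1416 cm → contributes +2674.9 cm⁴
  top plate: d = 18.242 cm → contributes +5130.7 cm⁴
  hole: d = -10.058 cm → contributes −28.612 cm⁴
Total I = 12 168 cm⁴.

I_xx ≈ 1.22 × 10⁴ cm⁴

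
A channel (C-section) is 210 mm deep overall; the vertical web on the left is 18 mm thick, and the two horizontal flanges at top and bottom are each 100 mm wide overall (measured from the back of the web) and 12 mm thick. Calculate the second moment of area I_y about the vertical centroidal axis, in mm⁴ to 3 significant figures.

Treat the section as a set of non-overlapping primitives; coordinates are from the bounding-box lower-left.
Web: 18 × 210, A = 3 780 mm², x = 9 mm, Ī = 102 060 mm⁴.
Top flange (beyond web): 82 × 12, A = 984 mm², x = 59 mm, Ī = 551 368 mm⁴.
Bottom flange (beyond web): 82 × 12, A = 984 mm², x = 59 mm, Ī = 551 368 mm⁴.
Centroid: x̄ = ΣA·x / ΣA = 26.119 mm.
Transfer each piece to the vertical centroidal axis using Ī + A·d² with d = x − 26.119:
  web: d = -17.119 mm → contributes +1 209 827 mm⁴
  top flange (beyond web): d = 32.881 mm → contributes +1 615 230 mm⁴
  bottom flange (beyond web): d = 32.881 mm → contributes +1 615 230 mm⁴
Total I = 4 440 287 mm⁴.

I_y ≈ 4.44 × 10⁶ mm⁴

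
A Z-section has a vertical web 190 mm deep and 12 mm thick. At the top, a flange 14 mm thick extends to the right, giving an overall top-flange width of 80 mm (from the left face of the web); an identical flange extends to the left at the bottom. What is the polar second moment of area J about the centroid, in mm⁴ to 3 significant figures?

J ≈ 2.54 × 10⁷ mm⁴

Split into non-overlapping primitives; take the origin at the lower-left of the bounding box.
Web: 12 × 190, A = 2 280 mm², y = 95 mm, Ī = 6 859 000 mm⁴.
Top flange (beyond web): 68 × 14, A = 952 mm², y = 183 mm, Ī = 15 549 mm⁴.
Bottom flange (beyond web): 68 × 14, A = 952 mm², y = 7 mm, Ī = 15 549 mm⁴.
Centroid: ȳ = ΣA·y / ΣA = 95 mm.
Transfer each piece to the centroidal x-axis using Ī + A·d² with d = y − 95:
  web: d = 0 mm → contributes +6 859 000 mm⁴
  top flange (beyond web): d = 88 mm → contributes +7 387 837 mm⁴
  bottom flange (beyond web): d = -88 mm → contributes +7 387 837 mm⁴
Total I = 21 634 675 mm⁴.
For the y-axis: x̄ = 74 mm.
Repeating about the centroidal y-axis gives I_y = 3 807 435 mm⁴.
Polar second moment: J = I_x + I_y = 25 442 109 mm⁴.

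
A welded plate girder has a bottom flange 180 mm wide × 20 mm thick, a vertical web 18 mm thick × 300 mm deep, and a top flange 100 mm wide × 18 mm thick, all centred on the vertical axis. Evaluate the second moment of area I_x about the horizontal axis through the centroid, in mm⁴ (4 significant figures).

I_x ≈ 1.706 × 10⁸ mm⁴

Break the section into simple shapes (no overlaps), measuring from the bottom-left corner of the bounding box.
Bottom plate: 180 × 20, A = 3 600 mm², y = 10 mm, Ī = 120 000 mm⁴.
Web plate: 18 × 300, A = 5 400 mm², y = 170 mm, Ī = 40 500 000 mm⁴.
Top plate: 100 × 18, A = 1 800 mm², y = 329 mm, Ī = 48 600 mm⁴.
Centroid: ȳ = ΣA·y / ΣA = 143.167 mm.
Transfer each piece to the horizontal axis through the centroid using Ī + A·d² with d = y − 143.167:
  bottom plate: d = -133.167 mm → contributes +63 960 100 mm⁴
  web plate: d = 26.8333 mm → contributes +44 388 150 mm⁴
  top plate: d = 185.833 mm → contributes +62 209 850 mm⁴
Total I = 170 558 100 mm⁴.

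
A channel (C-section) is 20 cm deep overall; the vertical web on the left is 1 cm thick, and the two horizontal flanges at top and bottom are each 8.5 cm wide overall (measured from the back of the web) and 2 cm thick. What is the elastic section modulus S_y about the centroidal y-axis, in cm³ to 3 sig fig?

S_y ≈ 65.9 cm³

Split into non-overlapping primitives; take the origin at the lower-left of the bounding box.
Web: 1 × 20, A = 20 cm², x = 0.5 cm, Ī = 1.6667 cm⁴.
Top flange (beyond web): 7.5 × 2, A = 15 cm², x = 4.75 cm, Ī = 70.313 cm⁴.
Bottom flange (beyond web): 7.5 × 2, A = 15 cm², x = 4.75 cm, Ī = 70.313 cm⁴.
Centroid: x̄ = ΣA·x / ΣA = 3.05 cm.
Transfer each piece to the centroidal y-axis using Ī + A·d² with d = x − 3.05:
  web: d = -2.55 cm → contributes +131.72 cm⁴
  top flange (beyond web): d = 1.7 cm → contributes +113.66 cm⁴
  bottom flange (beyond web): d = 1.7 cm → contributes +113.66 cm⁴
Total I = 359.04 cm⁴.
Extreme fibre distance c = 5.45 cm; S = I/c = 65.879 cm³.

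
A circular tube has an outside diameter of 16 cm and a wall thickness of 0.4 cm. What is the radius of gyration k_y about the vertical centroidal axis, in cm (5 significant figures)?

Break the section into simple shapes (no overlaps), measuring from the bottom-left corner of the bounding box.
Outer circle: ⌀16, A = 201.0619 cm², x = 8 cm, Ī = 3216.991 cm⁴.
Bore (subtracted): ⌀15.2, A = 181.4584 cm², x = 8 cm, Ī = 2620.259 cm⁴.
By symmetry the centroid is at mid-width, x̄ = 8 cm.
All pieces are centred on the vertical centroidal axis, so I = ΣĪ (holes subtracted) = 596.7317 cm⁴.
Radius of gyration: k = √(I/A) = √(596.7317 / 19.60354) = 5.517246 cm.

k_y ≈ 5.5172 cm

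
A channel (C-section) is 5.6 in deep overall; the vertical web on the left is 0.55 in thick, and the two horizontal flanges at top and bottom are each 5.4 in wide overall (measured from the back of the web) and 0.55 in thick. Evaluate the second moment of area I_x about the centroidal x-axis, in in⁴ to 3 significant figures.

I_x ≈ 42.2 in⁴

Treat the section as a set of non-overlapping primitives; coordinates are from the bounding-box lower-left.
Web: 0.55 × 5.6, A = 3.08 in², y = 2.8 in, Ī = 8.0491 in⁴.
Top flange (beyond web): 4.85 × 0.55, A = 2.6675 in², y = 5.325 in, Ī = 0.067243 in⁴.
Bottom flange (beyond web): 4.85 × 0.55, A = 2.6675 in², y = 0.275 in, Ī = 0.067243 in⁴.
By symmetry the centroid is at mid-height, ȳ = 2.8 in.
Transfer each piece to the centroidal x-axis using Ī + A·d² with d = y − 2.8:
  web: d = 0 in → contributes +8.0491 in⁴
  top flange (beyond web): d = 2.525 in → contributes +17.074 in⁴
  bottom flange (beyond web): d = -2.525 in → contributes +17.074 in⁴
Total I = 42.198 in⁴.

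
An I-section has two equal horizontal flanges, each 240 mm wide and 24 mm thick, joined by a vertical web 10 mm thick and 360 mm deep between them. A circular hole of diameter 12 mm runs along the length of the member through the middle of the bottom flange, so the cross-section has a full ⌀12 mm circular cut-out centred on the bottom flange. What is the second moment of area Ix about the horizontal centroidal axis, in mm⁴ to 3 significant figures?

Ix ≈ 4.60 × 10⁸ mm⁴

Decompose the section into non-overlapping parts with the origin at the bottom-left of its bounding rectangle.
Bottom flange: 240 × 24, A = 5 760 mm², y = 12 mm, Ī = 276 480 mm⁴.
Web: 10 × 360, A = 3 600 mm², y = 204 mm, Ī = 38 880 000 mm⁴.
Top flange: 240 × 24, A = 5 760 mm², y = 396 mm, Ī = 276 480 mm⁴.
Hole (subtracted): ⌀12, A = 113.1 mm², y = 12 mm, Ī = 1017.9 mm⁴.
Centroid: ȳ = ΣA·y / ΣA = 205.45 mm.
Transfer each piece to the horizontal centroidal axis using Ī + A·d² with d = y − 205.45:
  bottom flange: d = -193.45 mm → contributes +215 825 668 mm⁴
  web: d = -1.447 mm → contributes +38 887 538 mm⁴
  top flange: d = 190.55 mm → contributes +209 424 692 mm⁴
  hole: d = -193.45 mm → contributes −4 233 316 mm⁴
Total I = 459 904 581 mm⁴.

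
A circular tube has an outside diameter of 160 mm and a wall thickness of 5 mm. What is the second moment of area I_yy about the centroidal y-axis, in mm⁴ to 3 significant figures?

Treat the section as a set of non-overlapping primitives; coordinates are from the bounding-box lower-left.
Outer circle: ⌀160, A = 20 106 mm², x = 80 mm, Ī = 32 169 909 mm⁴.
Bore (subtracted): ⌀150, A = 17 671 mm², x = 80 mm, Ī = 24 850 489 mm⁴.
By symmetry the centroid is at mid-width, x̄ = 80 mm.
All pieces are centred on the centroidal y-axis, so I = ΣĪ (holes subtracted) = 7 319 420 mm⁴.

I_yy ≈ 7.32 × 10⁶ mm⁴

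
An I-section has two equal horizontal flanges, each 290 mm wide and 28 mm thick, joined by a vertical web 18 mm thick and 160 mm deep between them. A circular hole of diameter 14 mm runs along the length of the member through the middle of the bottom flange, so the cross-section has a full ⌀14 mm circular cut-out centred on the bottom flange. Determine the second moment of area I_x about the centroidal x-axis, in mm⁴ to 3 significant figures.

Treat the section as a set of non-overlapping primitives; coordinates are from the bounding-box lower-left.
Bottom flange: 290 × 28, A = 8 120 mm², y = 14 mm, Ī = 530 507 mm⁴.
Web: 18 × 160, A = 2 880 mm², y = 108 mm, Ī = 6 144 000 mm⁴.
Top flange: 290 × 28, A = 8 120 mm², y = 202 mm, Ī = 530 507 mm⁴.
Hole (subtracted): ⌀14, A = 153.94 mm², y = 14 mm, Ī = 1885.7 mm⁴.
Centroid: ȳ = ΣA·y / ΣA = 108.76 mm.
Transfer each piece to the centroidal x-axis using Ī + A·d² with d = y − 108.76:
  bottom flange: d = -94.763 mm → contributes +73 448 244 mm⁴
  web: d = -0.76295 mm → contributes +6 145 676 mm⁴
  top flange: d = 93.237 mm → contributes +71 118 863 mm⁴
  hole: d = -94.763 mm → contributes −1 384 252 mm⁴
Total I = 149 328 531 mm⁴.

I_x ≈ 1.49 × 10⁸ mm⁴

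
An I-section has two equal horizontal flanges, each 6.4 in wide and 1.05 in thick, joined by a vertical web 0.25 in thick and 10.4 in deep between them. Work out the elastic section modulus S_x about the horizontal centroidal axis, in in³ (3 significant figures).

S_x ≈ 74.4 in³

Decompose the section into non-overlapping parts with the origin at the bottom-left of its bounding rectangle.
Bottom flange: 6.4 × 1.05, A = 6.72 in², y = 0.525 in, Ī = 0.6174 in⁴.
Web: 0.25 × 10.4, A = 2.6 in², y = 6.25 in, Ī = 23.435 in⁴.
Top flange: 6.4 × 1.05, A = 6.72 in², y = 11.975 in, Ī = 0.6174 in⁴.
By symmetry the centroid is at mid-height, ȳ = 6.25 in.
Transfer each piece to the horizontal centroidal axis using Ī + A·d² with d = y − 6.25:
  bottom flange: d = -5.725 in → contributes +220.87 in⁴
  web: d = 0 in → contributes +23.435 in⁴
  top flange: d = 5.725 in → contributes +220.87 in⁴
Total I = 465.17 in⁴.
Extreme fibre distance c = 6.25 in; S = I/c = 74.428 in³.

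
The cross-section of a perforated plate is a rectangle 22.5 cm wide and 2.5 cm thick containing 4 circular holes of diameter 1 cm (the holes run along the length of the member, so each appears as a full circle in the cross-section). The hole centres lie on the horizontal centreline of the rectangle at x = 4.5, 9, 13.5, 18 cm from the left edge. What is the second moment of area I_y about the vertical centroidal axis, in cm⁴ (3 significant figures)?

I_y ≈ 2290 cm⁴

Decompose the section into non-overlapping parts with the origin at the bottom-left of its bounding rectangle.
Plate: 22.5 × 2.5, A = 56.25 cm², x = 11.25 cm, Ī = 2 373 cm⁴.
Hole 1 (subtracted): ⌀1, A = 0.7854 cm², x = 4.5 cm, Ī = 0.049087 cm⁴.
Hole 2 (subtracted): ⌀1, A = 0.7854 cm², x = 9 cm, Ī = 0.049087 cm⁴.
Hole 3 (subtracted): ⌀1, A = 0.7854 cm², x = 13.5 cm, Ī = 0.049087 cm⁴.
Hole 4 (subtracted): ⌀1, A = 0.7854 cm², x = 18 cm, Ī = 0.049087 cm⁴.
By symmetry the centroid is at mid-width, x̄ = 11.25 cm.
Transfer each piece to the vertical centroidal axis using Ī + A·d² with d = x − 11.25:
  plate: d = 0 cm → contributes +2 373 cm⁴
  hole 1: d = -6.75 cm → contributes −35.834 cm⁴
  hole 2: d = -2.25 cm → contributes −4.0252 cm⁴
  hole 3: d = 2.25 cm → contributes −4.0252 cm⁴
  hole 4: d = 6.75 cm → contributes −35.834 cm⁴
Total I = 2293.3 cm⁴.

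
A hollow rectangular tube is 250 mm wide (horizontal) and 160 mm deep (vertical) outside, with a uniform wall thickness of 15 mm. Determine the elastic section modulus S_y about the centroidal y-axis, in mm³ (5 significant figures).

Break the section into simple shapes (no overlaps), measuring from the bottom-left corner of the bounding box.
Outer rectangle: 250 × 160, A = 40 000 mm², x = 125 mm, Ī = 208 333 333 mm⁴.
Inner void (subtracted): 220 × 130, A = 28 600 mm², x = 125 mm, Ī = 115 353 333 mm⁴.
By symmetry the centroid is at mid-width, x̄ = 125 mm.
All pieces are centred on the centroidal y-axis, so I = ΣĪ (holes subtracted) = 92 980 000 mm⁴.
Extreme fibre distance c = 125 mm; S = I/c = 743 840 mm³.

S_y ≈ 7.4384 × 10⁵ mm³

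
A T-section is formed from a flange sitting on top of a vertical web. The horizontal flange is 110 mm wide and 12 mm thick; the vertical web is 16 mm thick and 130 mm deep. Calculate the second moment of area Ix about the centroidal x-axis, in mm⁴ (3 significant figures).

Ix ≈ 7.02 × 10⁶ mm⁴

Split into non-overlapping primitives; take the origin at the lower-left of the bounding box.
Flange: 110 × 12, A = 1 320 mm², y = 136 mm, Ī = 15 840 mm⁴.
Web: 16 × 130, A = 2 080 mm², y = 65 mm, Ī = 2 929 333 mm⁴.
Centroid: ȳ = ΣA·y / ΣA = 92.565 mm.
Transfer each piece to the centroidal x-axis using Ī + A·d² with d = y − 92.565:
  flange: d = 43.435 mm → contributes +2 506 185 mm⁴
  web: d = -27.565 mm → contributes +4 509 744 mm⁴
Total I = 7 015 929 mm⁴.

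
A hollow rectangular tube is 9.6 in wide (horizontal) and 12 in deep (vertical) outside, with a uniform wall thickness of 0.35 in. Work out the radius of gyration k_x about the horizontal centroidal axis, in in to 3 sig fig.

k_x ≈ 4.62 in

Break the section into simple shapes (no overlaps), measuring from the bottom-left corner of the bounding box.
Outer rectangle: 9.6 × 12, A = 115.2 in², y = 6 in, Ī = 1382.4 in⁴.
Inner void (subtracted): 8.9 × 11.3, A = 100.57 in², y = 6 in, Ī = 1070.1 in⁴.
By symmetry the centroid is at mid-height, ȳ = 6 in.
All pieces are centred on the horizontal centroidal axis, so I = ΣĪ (holes subtracted) = 312.25 in⁴.
Radius of gyration: k = √(I/A) = √(312.25 / 14.63) = 4.6199 in.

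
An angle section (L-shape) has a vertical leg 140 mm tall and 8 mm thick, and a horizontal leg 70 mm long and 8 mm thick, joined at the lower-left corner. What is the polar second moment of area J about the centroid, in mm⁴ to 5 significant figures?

J ≈ 3.9154 × 10⁶ mm⁴

Split into non-overlapping primitives; take the origin at the lower-left of the bounding box.
Vertical leg: 8 × 140, A = 1 120 mm², y = 70 mm, Ī = 1 829 333 mm⁴.
Horizontal leg (remainder): 62 × 8, A = 496 mm², y = 4 mm, Ī = 2645.333 mm⁴.
Centroid: ȳ = ΣA·y / ΣA = 49.74257 mm.
Transfer each piece to the centroidal x-axis using Ī + A·d² with d = y − 49.74257:
  vertical leg: d = 20.25743 mm → contributes +2 288 940 mm⁴
  horizontal leg (remainder): d = -45.74257 mm → contributes +1 040 467 mm⁴
Total I = 3 329 408 mm⁴.
For the y-axis: x̄ = 14.74257 mm.
Repeating about the centroidal y-axis gives I_y = 585967.6 mm⁴.
Polar second moment: J = I_x + I_y = 3 915 375 mm⁴.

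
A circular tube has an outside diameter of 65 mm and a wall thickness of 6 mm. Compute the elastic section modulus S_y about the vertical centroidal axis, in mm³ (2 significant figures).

Treat the section as a set of non-overlapping primitives; coordinates are from the bounding-box lower-left.
Outer circle: ⌀65, A = 3 318 mm², x = 32.5 mm, Ī = 876 241 mm⁴.
Bore (subtracted): ⌀53, A = 2 206 mm², x = 32.5 mm, Ī = 387 323 mm⁴.
By symmetry the centroid is at mid-width, x̄ = 32.5 mm.
All pieces are centred on the vertical centroidal axis, so I = ΣĪ (holes subtracted) = 488 917 mm⁴.
Extreme fibre distance c = 32.5 mm; S = I/c = 15 044 mm³.

S_y ≈ 1.5 × 10⁴ mm³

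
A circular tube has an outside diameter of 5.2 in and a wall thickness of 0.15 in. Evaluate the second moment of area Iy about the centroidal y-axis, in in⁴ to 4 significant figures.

Decompose the section into non-overlapping parts with the origin at the bottom-left of its bounding rectangle.
Outer circle: ⌀5.2, A = 21.2372 in², x = 2.6 in, Ī = 35.8908 in⁴.
Bore (subtracted): ⌀4.9, A = 18.8574 in², x = 2.6 in, Ī = 28.2979 in⁴.
By symmetry the centroid is at mid-width, x̄ = 2.6 in.
All pieces are centred on the centroidal y-axis, so I = ΣĪ (holes subtracted) = 7.59291 in⁴.

Iy ≈ 7.593 in⁴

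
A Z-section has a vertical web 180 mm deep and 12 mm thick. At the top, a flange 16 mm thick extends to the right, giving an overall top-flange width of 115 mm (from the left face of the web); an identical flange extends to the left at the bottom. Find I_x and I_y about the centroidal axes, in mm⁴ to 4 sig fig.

Split into non-overlapping primitives; take the origin at the lower-left of the bounding box.
Web: 12 × 180, A = 2 160 mm², y = 90 mm, Ī = 5 832 000 mm⁴.
Top flange (beyond web): 103 × 16, A = 1 648 mm², y = 172 mm, Ī = 35157.3 mm⁴.
Bottom flange (beyond web): 103 × 16, A = 1 648 mm², y = 8 mm, Ī = 35157.3 mm⁴.
Centroid: ȳ = ΣA·y / ΣA = 90 mm.
Transfer each piece to the centroidal x-axis using Ī + A·d² with d = y − 90:
  web: d = 0 mm → contributes +5 832 000 mm⁴
  top flange (beyond web): d = 82 mm → contributes +11 116 309 mm⁴
  bottom flange (beyond web): d = -82 mm → contributes +11 116 309 mm⁴
Total I = 28 064 619 mm⁴.
For the y-axis: x̄ = 109 mm.
Repeating about the centroidal y-axis gives I_y = 13 837 259 mm⁴.

I_x ≈ 2.806 × 10⁷ mm⁴, I_y ≈ 1.384 × 10⁷ mm⁴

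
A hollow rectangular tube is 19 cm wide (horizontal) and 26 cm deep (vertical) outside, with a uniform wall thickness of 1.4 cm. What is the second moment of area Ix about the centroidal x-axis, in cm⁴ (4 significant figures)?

Ix ≈ 1.097 × 10⁴ cm⁴

Treat the section as a set of non-overlapping primitives; coordinates are from the bounding-box lower-left.
Outer rectangle: 19 × 26, A = 494 cm², y = 13 cm, Ī = 27828.7 cm⁴.
Inner void (subtracted): 16.2 × 23.2, A = 375.84 cm², y = 13 cm, Ī = 16857.7 cm⁴.
By symmetry the centroid is at mid-height, ȳ = 13 cm.
All pieces are centred on the centroidal x-axis, so I = ΣĪ (holes subtracted) = 10 971 cm⁴.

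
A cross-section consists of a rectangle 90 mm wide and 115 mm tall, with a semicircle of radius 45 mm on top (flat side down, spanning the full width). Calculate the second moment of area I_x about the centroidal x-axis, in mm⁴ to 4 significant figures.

I_x ≈ 2.613 × 10⁷ mm⁴

Decompose the section into non-overlapping parts with the origin at the bottom-left of its bounding rectangle.
Rectangular body: 90 × 115, A = 10 350 mm², y = 57.5 mm, Ī = 11 406 563 mm⁴.
Semicircular cap: semicircle r = 45, A = 3180.86 mm², y = 134.099 mm, Ī = 450 072 mm⁴.
Centroid: ȳ = ΣA·y / ΣA = 75.507 mm.
Transfer each piece to the centroidal x-axis using Ī + A·d² with d = y − 75.507:
  rectangular body: d = -18.007 mm → contributes +14 762 553 mm⁴
  semicircular cap: d = 58.5916 mm → contributes +11 369 911 mm⁴
Total I = 26 132 464 mm⁴.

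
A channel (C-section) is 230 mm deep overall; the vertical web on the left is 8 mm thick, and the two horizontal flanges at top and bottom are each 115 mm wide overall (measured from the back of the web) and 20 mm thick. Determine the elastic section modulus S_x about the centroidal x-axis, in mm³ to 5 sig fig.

S_x ≈ 4.8210 × 10⁵ mm³

Decompose the section into non-overlapping parts with the origin at the bottom-left of its bounding rectangle.
Web: 8 × 230, A = 1 840 mm², y = 115 mm, Ī = 8 111 333 mm⁴.
Top flange (beyond web): 107 × 20, A = 2 140 mm², y = 220 mm, Ī = 71333.33 mm⁴.
Bottom flange (beyond web): 107 × 20, A = 2 140 mm², y = 10 mm, Ī = 71333.33 mm⁴.
By symmetry the centroid is at mid-height, ȳ = 115 mm.
Transfer each piece to the centroidal x-axis using Ī + A·d² with d = y − 115:
  web: d = 0 mm → contributes +8 111 333 mm⁴
  top flange (beyond web): d = 105 mm → contributes +23 664 833 mm⁴
  bottom flange (beyond web): d = -105 mm → contributes +23 664 833 mm⁴
Total I = 55 441 000 mm⁴.
Extreme fibre distance c = 115 mm; S = I/c = 482095.7 mm³.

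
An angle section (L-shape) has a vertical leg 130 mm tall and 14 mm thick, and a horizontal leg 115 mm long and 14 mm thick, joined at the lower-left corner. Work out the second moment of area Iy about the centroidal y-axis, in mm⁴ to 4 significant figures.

Break the section into simple shapes (no overlaps), measuring from the bottom-left corner of the bounding box.
Vertical leg: 14 × 130, A = 1 820 mm², x = 7 mm, Ī = 29726.7 mm⁴.
Horizontal leg (remainder): 101 × 14, A = 1 414 mm², x = 64.5 mm, Ī = 1 202 018 mm⁴.
Centroid: x̄ = ΣA·x / ΣA = 32.1407 mm.
Transfer each piece to the centroidal y-axis using Ī + A·d² with d = x − 32.1407:
  vertical leg: d = -25.1407 mm → contributes +1 180 066 mm⁴
  horizontal leg (remainder): d = 32.3593 mm → contributes +2 682 652 mm⁴
Total I = 3 862 718 mm⁴.

Iy ≈ 3.863 × 10⁶ mm⁴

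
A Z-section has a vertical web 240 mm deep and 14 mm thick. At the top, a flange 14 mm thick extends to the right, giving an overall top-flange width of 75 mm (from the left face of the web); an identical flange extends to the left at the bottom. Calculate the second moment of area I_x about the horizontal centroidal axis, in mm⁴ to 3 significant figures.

Decompose the section into non-overlapping parts with the origin at the bottom-left of its bounding rectangle.
Web: 14 × 240, A = 3 360 mm², y = 120 mm, Ī = 16 128 000 mm⁴.
Top flange (beyond web): 61 × 14, A = 854 mm², y = 233 mm, Ī = 13 949 mm⁴.
Bottom flange (beyond web): 61 × 14, A = 854 mm², y = 7 mm, Ī = 13 949 mm⁴.
Centroid: ȳ = ΣA·y / ΣA = 120 mm.
Transfer each piece to the horizontal centroidal axis using Ī + A·d² with d = y − 120:
  web: d = 0 mm → contributes +16 128 000 mm⁴
  top flange (beyond web): d = 113 mm → contributes +10 918 675 mm⁴
  bottom flange (beyond web): d = -113 mm → contributes +10 918 675 mm⁴
Total I = 37 965 349 mm⁴.

I_x ≈ 3.80 × 10⁷ mm⁴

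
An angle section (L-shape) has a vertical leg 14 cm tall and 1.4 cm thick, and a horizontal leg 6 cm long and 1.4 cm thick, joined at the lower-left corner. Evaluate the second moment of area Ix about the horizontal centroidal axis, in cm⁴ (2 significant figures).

Decompose the section into non-overlapping parts with the origin at the bottom-left of its bounding rectangle.
Vertical leg: 1.4 × 14, A = 19.6 cm², y = 7 cm, Ī = 320.1 cm⁴.
Horizontal leg (remainder): 4.6 × 1.4, A = 6.44 cm², y = 0.7 cm, Ī = 1.052 cm⁴.
Centroid: ȳ = ΣA·y / ΣA = 5.442 cm.
Transfer each piece to the horizontal centroidal axis using Ī + A·d² with d = y − 5.442:
  vertical leg: d = 1.558 cm → contributes +367.7 cm⁴
  horizontal leg (remainder): d = -4.742 cm → contributes +145.9 cm⁴
Total I = 513.6 cm⁴.

Ix ≈ 510 cm⁴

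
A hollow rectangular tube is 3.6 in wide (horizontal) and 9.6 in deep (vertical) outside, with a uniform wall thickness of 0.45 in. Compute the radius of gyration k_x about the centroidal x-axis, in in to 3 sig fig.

k_x ≈ 3.25 in

Split into non-overlapping primitives; take the origin at the lower-left of the bounding box.
Outer rectangle: 3.6 × 9.6, A = 34.56 in², y = 4.8 in, Ī = 265.42 in⁴.
Inner void (subtracted): 2.7 × 8.7, A = 23.49 in², y = 4.8 in, Ī = 148.16 in⁴.
By symmetry the centroid is at mid-height, ȳ = 4.8 in.
All pieces are centred on the centroidal x-axis, so I = ΣĪ (holes subtracted) = 117.26 in⁴.
Radius of gyration: k = √(I/A) = √(117.26 / 11.07) = 3.2546 in.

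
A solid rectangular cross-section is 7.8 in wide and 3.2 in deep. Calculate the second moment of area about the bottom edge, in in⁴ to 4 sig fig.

I_base ≈ 85.20 in⁴

The section: 7.8 × 3.2, A = 24.96 in², y = 1.6 in, Ī = 21.2992 in⁴.
Transfer it to the bottom edge using Ī + A·d² with d = y − 0:
  the section: d = 1.6 in → contributes +85.1968 in⁴
Total I = 85.1968 in⁴.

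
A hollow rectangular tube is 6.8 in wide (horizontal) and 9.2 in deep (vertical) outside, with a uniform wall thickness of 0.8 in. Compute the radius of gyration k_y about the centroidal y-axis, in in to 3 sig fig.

k_y ≈ 2.57 in

Treat the section as a set of non-overlapping primitives; coordinates are from the bounding-box lower-left.
Outer rectangle: 6.8 × 9.2, A = 62.56 in², x = 3.4 in, Ī = 241.06 in⁴.
Inner void (subtracted): 5.2 × 7.6, A = 39.52 in², x = 3.4 in, Ī = 89.052 in⁴.
By symmetry the centroid is at mid-width, x̄ = 3.4 in.
All pieces are centred on the centroidal y-axis, so I = ΣĪ (holes subtracted) = 152.01 in⁴.
Radius of gyration: k = √(I/A) = √(152.01 / 23.04) = 2.5686 in.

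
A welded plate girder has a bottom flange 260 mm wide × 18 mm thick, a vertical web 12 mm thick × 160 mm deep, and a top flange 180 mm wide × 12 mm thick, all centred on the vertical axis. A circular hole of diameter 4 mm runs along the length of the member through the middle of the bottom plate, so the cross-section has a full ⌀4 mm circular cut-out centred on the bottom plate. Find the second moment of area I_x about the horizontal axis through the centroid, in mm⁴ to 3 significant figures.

Decompose the section into non-overlapping parts with the origin at the bottom-left of its bounding rectangle.
Bottom plate: 260 × 18, A = 4 680 mm², y = 9 mm, Ī = 126 360 mm⁴.
Web plate: 12 × 160, A = 1 920 mm², y = 98 mm, Ī = 4 096 000 mm⁴.
Top plate: 180 × 12, A = 2 160 mm², y = 184 mm, Ī = 25 920 mm⁴.
Hole (subtracted): ⌀4, A = 12.566 mm², y = 9 mm, Ī = 12.566 mm⁴.
Centroid: ȳ = ΣA·y / ΣA = 71.748 mm.
Transfer each piece to the horizontal axis through the centroid using Ī + A·d² with d = y − 71.748:
  bottom plate: d = -62.748 mm → contributes +18 552 712 mm⁴
  web plate: d = 26.252 mm → contributes +5 419 247 mm⁴
  top plate: d = 112.25 mm → contributes +27 243 245 mm⁴
  hole: d = -62.748 mm → contributes −49 490 mm⁴
Total I = 51 165 714 mm⁴.

I_x ≈ 5.12 × 10⁷ mm⁴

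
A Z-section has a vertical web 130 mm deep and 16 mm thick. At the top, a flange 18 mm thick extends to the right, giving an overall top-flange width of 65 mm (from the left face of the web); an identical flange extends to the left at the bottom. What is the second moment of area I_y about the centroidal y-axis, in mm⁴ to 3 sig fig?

Treat the section as a set of non-overlapping primitives; coordinates are from the bounding-box lower-left.
Web: 16 × 130, A = 2 080 mm², x = 57 mm, Ī = 44 373 mm⁴.
Top flange (beyond web): 49 × 18, A = 882 mm², x = 89.5 mm, Ī = 176 474 mm⁴.
Bottom flange (beyond web): 49 × 18, A = 882 mm², x = 24.5 mm, Ī = 176 474 mm⁴.
Centroid: x̄ = ΣA·x / ΣA = 57 mm.
Transfer each piece to the centroidal y-axis using Ī + A·d² with d = x − 57:
  web: d = 0 mm → contributes +44 373 mm⁴
  top flange (beyond web): d = 32.5 mm → contributes +1 108 086 mm⁴
  bottom flange (beyond web): d = -32.5 mm → contributes +1 108 086 mm⁴
Total I = 2 260 545 mm⁴.

I_y ≈ 2.26 × 10⁶ mm⁴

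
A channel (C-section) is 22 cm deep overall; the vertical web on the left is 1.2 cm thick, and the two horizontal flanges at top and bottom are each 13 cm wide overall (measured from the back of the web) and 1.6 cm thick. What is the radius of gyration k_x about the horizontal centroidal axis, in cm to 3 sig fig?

k_x ≈ 8.83 cm

Split into non-overlapping primitives; take the origin at the lower-left of the bounding box.
Web: 1.2 × 22, A = 26.4 cm², y = 11 cm, Ī = 1064.8 cm⁴.
Top flange (beyond web): 11.8 × 1.6, A = 18.88 cm², y = 21.2 cm, Ī = 4.0277 cm⁴.
Bottom flange (beyond web): 11.8 × 1.6, A = 18.88 cm², y = 0.8 cm, Ī = 4.0277 cm⁴.
By symmetry the centroid is at mid-height, ȳ = 11 cm.
Transfer each piece to the horizontal centroidal axis using Ī + A·d² with d = y − 11:
  web: d = 0 cm → contributes +1064.8 cm⁴
  top flange (beyond web): d = 10.2 cm → contributes +1968.3 cm⁴
  bottom flange (beyond web): d = -10.2 cm → contributes +1968.3 cm⁴
Total I = 5001.4 cm⁴.
Radius of gyration: k = √(I/A) = √(5001.4 / 64.16) = 8.829 cm.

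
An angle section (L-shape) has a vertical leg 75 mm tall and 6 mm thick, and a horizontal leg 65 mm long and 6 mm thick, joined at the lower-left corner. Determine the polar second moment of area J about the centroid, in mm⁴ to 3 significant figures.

Decompose the section into non-overlapping parts with the origin at the bottom-left of its bounding rectangle.
Vertical leg: 6 × 75, A = 450 mm², y = 37.5 mm, Ī = 210 938 mm⁴.
Horizontal leg (remainder): 59 × 6, A = 354 mm², y = 3 mm, Ī = 1 062 mm⁴.
Centroid: ȳ = ΣA·y / ΣA = 22.31 mm.
Transfer each piece to the centroidal x-axis using Ī + A·d² with d = y − 22.31:
  vertical leg: d = 15.19 mm → contributes +314 773 mm⁴
  horizontal leg (remainder): d = -19.31 mm → contributes +133 056 mm⁴
Total I = 447 829 mm⁴.
For the y-axis: x̄ = 17.31 mm.
Repeating about the centroidal y-axis gives I_y = 313 319 mm⁴.
Polar second moment: J = I_x + I_y = 761 148 mm⁴.

J ≈ 7.61 × 10⁵ mm⁴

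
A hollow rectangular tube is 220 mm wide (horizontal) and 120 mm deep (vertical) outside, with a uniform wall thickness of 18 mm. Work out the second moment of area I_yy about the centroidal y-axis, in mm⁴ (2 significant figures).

I_yy ≈ 6.3 × 10⁷ mm⁴

Break the section into simple shapes (no overlaps), measuring from the bottom-left corner of the bounding box.
Outer rectangle: 220 × 120, A = 26 400 mm², x = 110 mm, Ī = 106 480 000 mm⁴.
Inner void (subtracted): 184 × 84, A = 15 456 mm², x = 110 mm, Ī = 43 606 528 mm⁴.
By symmetry the centroid is at mid-width, x̄ = 110 mm.
All pieces are centred on the centroidal y-axis, so I = ΣĪ (holes subtracted) = 62 873 472 mm⁴.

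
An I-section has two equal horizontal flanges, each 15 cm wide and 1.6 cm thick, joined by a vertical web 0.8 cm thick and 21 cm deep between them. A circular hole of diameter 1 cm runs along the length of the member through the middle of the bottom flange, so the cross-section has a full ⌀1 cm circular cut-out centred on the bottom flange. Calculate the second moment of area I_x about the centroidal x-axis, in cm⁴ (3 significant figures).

I_x ≈ 6660 cm⁴

Split into non-overlapping primitives; take the origin at the lower-left of the bounding box.
Bottom flange: 15 × 1.6, A = 24 cm², y = 0.8 cm, Ī = 5.12 cm⁴.
Web: 0.8 × 21, A = 16.8 cm², y = 12.1 cm, Ī = 617.4 cm⁴.
Top flange: 15 × 1.6, A = 24 cm², y = 23.4 cm, Ī = 5.12 cm⁴.
Hole (subtracted): ⌀1, A = 0.7854 cm², y = 0.8 cm, Ī = 0.049087 cm⁴.
Centroid: ȳ = ΣA·y / ΣA = 12.239 cm.
Transfer each piece to the centroidal x-axis using Ī + A·d² with d = y − 12.239:
  bottom flange: d = -11.439 cm → contributes +3145.3 cm⁴
  web: d = -0.13864 cm → contributes +617.72 cm⁴
  top flange: d = 11.161 cm → contributes +2994.9 cm⁴
  hole: d = -11.439 cm → contributes −102.81 cm⁴
Total I = 6655.2 cm⁴.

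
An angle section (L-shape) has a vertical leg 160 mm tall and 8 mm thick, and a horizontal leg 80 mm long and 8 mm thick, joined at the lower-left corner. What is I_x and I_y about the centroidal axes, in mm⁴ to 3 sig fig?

I_x ≈ 5.03 × 10⁶ mm⁴, I_y ≈ 8.91 × 10⁵ mm⁴

Break the section into simple shapes (no overlaps), measuring from the bottom-left corner of the bounding box.
Vertical leg: 8 × 160, A = 1 280 mm², y = 80 mm, Ī = 2 730 667 mm⁴.
Horizontal leg (remainder): 72 × 8, A = 576 mm², y = 4 mm, Ī = 3 072 mm⁴.
Centroid: ȳ = ΣA·y / ΣA = 56.414 mm.
Transfer each piece to the centroidal x-axis using Ī + A·d² with d = y − 56.414:
  vertical leg: d = 23.586 mm → contributes +3 442 742 mm⁴
  horizontal leg (remainder): d = -52.414 mm → contributes +1 585 462 mm⁴
Total I = 5 028 205 mm⁴.
For the y-axis: x̄ = 16.414 mm.
Repeating about the centroidal y-axis gives I_y = 891 245 mm⁴.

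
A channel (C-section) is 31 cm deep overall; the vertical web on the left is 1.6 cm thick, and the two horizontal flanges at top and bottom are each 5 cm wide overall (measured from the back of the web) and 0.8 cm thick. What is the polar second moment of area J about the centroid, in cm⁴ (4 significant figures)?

Decompose the section into non-overlapping parts with the origin at the bottom-left of its bounding rectangle.
Web: 1.6 × 31, A = 49.6 cm², y = 15.5 cm, Ī = 3972.13 cm⁴.
Top flange (beyond web): 3.4 × 0.8, A = 2.72 cm², y = 30.6 cm, Ī = 0.145067 cm⁴.
Bottom flange (beyond web): 3.4 × 0.8, A = 2.72 cm², y = 0.4 cm, Ī = 0.145067 cm⁴.
By symmetry the centroid is at mid-height, ȳ = 15.5 cm.
Transfer each piece to the centroidal x-axis using Ī + A·d² with d = y − 15.5:
  web: d = 0 cm → contributes +3972.13 cm⁴
  top flange (beyond web): d = 15.1 cm → contributes +620.332 cm⁴
  bottom flange (beyond web): d = -15.1 cm → contributes +620.332 cm⁴
Total I = 5212.8 cm⁴.
For the y-axis: x̄ = 1.04709 cm.
Repeating about the centroidal y-axis gives I_y = 46.4614 cm⁴.
Polar second moment: J = I_x + I_y = 5259.26 cm⁴.

J ≈ 5259 cm⁴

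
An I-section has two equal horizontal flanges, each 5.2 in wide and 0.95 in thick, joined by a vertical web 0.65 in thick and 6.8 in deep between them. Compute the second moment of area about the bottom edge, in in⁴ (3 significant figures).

Split into non-overlapping primitives; take the origin at the lower-left of the bounding box.
Bottom flange: 5.2 × 0.95, A = 4.94 in², y = 0.475 in, Ī = 0.37153 in⁴.
Web: 0.65 × 6.8, A = 4.42 in², y = 4.35 in, Ī = 17.032 in⁴.
Top flange: 5.2 × 0.95, A = 4.94 in², y = 8.225 in, Ī = 0.37153 in⁴.
Transfer each piece to a horizontal axis along the bottom face using Ī + A·d² with d = y − 0:
  bottom flange: d = 0.475 in → contributes +1.4861 in⁴
  web: d = 4.35 in → contributes +100.67 in⁴
  top flange: d = 8.225 in → contributes +334.57 in⁴
Total I = 436.72 in⁴.

I_base ≈ 437 in⁴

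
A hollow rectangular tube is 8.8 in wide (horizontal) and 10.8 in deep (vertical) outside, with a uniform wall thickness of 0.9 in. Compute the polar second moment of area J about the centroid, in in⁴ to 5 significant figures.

J ≈ 854.61 in⁴

Treat the section as a set of non-overlapping primitives; coordinates are from the bounding-box lower-left.
Outer rectangle: 8.8 × 10.8, A = 95.04 in², y = 5.4 in, Ī = 923.7888 in⁴.
Inner void (subtracted): 7 × 9, A = 63 in², y = 5.4 in, Ī = 425.25 in⁴.
By symmetry the centroid is at mid-height, ȳ = 5.4 in.
All pieces are centred on the centroidal x-axis, so I = ΣĪ (holes subtracted) = 498.5388 in⁴.
Repeating about the centroidal y-axis gives I_y = 356.0748 in⁴.
Polar second moment: J = I_x + I_y = 854.6136 in⁴.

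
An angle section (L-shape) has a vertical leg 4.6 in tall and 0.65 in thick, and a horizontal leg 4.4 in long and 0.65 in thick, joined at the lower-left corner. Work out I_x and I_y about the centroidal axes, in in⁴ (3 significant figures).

I_x ≈ 10.6 in⁴, I_y ≈ 9.46 in⁴

Treat the section as a set of non-overlapping primitives; coordinates are from the bounding-box lower-left.
Vertical leg: 0.65 × 4.6, A = 2.99 in², y = 2.3 in, Ī = 5.2724 in⁴.
Horizontal leg (remainder): 3.75 × 0.65, A = 2.4375 in², y = 0.325 in, Ī = 0.08582 in⁴.
Centroid: ȳ = ΣA·y / ΣA = 1.413 in.
Transfer each piece to the centroidal x-axis using Ī + A·d² with d = y − 1.413:
  vertical leg: d = 0.88698 in → contributes +7.6247 in⁴
  horizontal leg (remainder): d = -1.088 in → contributes +2.9713 in⁴
Total I = 10.596 in⁴.
For the y-axis: x̄ = 1.313 in.
Repeating about the centroidal y-axis gives I_y = 9.4609 in⁴.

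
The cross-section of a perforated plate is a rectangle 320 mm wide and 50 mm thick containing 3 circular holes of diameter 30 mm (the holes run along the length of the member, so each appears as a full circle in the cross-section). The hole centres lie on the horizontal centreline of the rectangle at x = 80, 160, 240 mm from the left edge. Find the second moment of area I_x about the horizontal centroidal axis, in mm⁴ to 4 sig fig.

I_x ≈ 3.214 × 10⁶ mm⁴

Split into non-overlapping primitives; take the origin at the lower-left of the bounding box.
Plate: 320 × 50, A = 16 000 mm², y = 25 mm, Ī = 3 333 333 mm⁴.
Hole 1 (subtracted): ⌀30, A = 706.858 mm², y = 25 mm, Ī = 39760.8 mm⁴.
Hole 2 (subtracted): ⌀30, A = 706.858 mm², y = 25 mm, Ī = 39760.8 mm⁴.
Hole 3 (subtracted): ⌀30, A = 706.858 mm², y = 25 mm, Ī = 39760.8 mm⁴.
By symmetry the centroid is at mid-height, ȳ = 25 mm.
All pieces are centred on the horizontal centroidal axis, so I = ΣĪ (holes subtracted) = 3 214 051 mm⁴.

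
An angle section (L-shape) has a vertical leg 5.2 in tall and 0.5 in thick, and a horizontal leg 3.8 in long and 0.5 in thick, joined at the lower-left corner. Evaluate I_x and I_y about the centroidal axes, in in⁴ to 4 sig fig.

Treat the section as a set of non-overlapping primitives; coordinates are from the bounding-box lower-left.
Vertical leg: 0.5 × 5.2, A = 2.6 in², y = 2.6 in, Ī = 5.85867 in⁴.
Horizontal leg (remainder): 3.3 × 0.5, A = 1.65 in², y = 0.25 in, Ī = 0.034375 in⁴.
Centroid: ȳ = ΣA·y / ΣA = 1.68765 in.
Transfer each piece to the centroidal x-axis using Ī + A·d² with d = y − 1.68765:
  vertical leg: d = 0.912353 in → contributes +8.02288 in⁴
  horizontal leg (remainder): d = -1.43765 in → contributes +3.44464 in⁴
Total I = 11.4675 in⁴.
For the y-axis: x̄ = 0.987647 in.
Repeating about the centroidal y-axis gives I_y = 5.19552 in⁴.

I_x ≈ 11.47 in⁴, I_y ≈ 5.196 in⁴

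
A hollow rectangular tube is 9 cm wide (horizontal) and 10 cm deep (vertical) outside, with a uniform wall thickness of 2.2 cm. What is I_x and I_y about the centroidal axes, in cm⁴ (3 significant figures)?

Decompose the section into non-overlapping parts with the origin at the bottom-left of its bounding rectangle.
Outer rectangle: 9 × 10, A = 90 cm², y = 5 cm, Ī = 750 cm⁴.
Inner void (subtracted): 4.6 × 5.6, A = 25.76 cm², y = 5 cm, Ī = 67.319 cm⁴.
By symmetry the centroid is at mid-height, ȳ = 5 cm.
All pieces are centred on the centroidal x-axis, so I = ΣĪ (holes subtracted) = 682.68 cm⁴.
Repeating about the centroidal y-axis gives I_y = 562.08 cm⁴.

I_x ≈ 683 cm⁴, I_y ≈ 562 cm⁴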